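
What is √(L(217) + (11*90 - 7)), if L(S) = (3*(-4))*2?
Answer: √959 ≈ 30.968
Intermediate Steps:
L(S) = -24 (L(S) = -12*2 = -24)
√(L(217) + (11*90 - 7)) = √(-24 + (11*90 - 7)) = √(-24 + (990 - 7)) = √(-24 + 983) = √959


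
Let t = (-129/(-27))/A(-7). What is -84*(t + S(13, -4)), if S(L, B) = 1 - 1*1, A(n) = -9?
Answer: 1204/27 ≈ 44.593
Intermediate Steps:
t = -43/81 (t = -129/(-27)/(-9) = -129*(-1/27)*(-⅑) = (43/9)*(-⅑) = -43/81 ≈ -0.53086)
S(L, B) = 0 (S(L, B) = 1 - 1 = 0)
-84*(t + S(13, -4)) = -84*(-43/81 + 0) = -84*(-43/81) = 1204/27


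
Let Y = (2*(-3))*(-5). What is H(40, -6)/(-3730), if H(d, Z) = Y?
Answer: -3/373 ≈ -0.0080429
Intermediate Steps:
Y = 30 (Y = -6*(-5) = 30)
H(d, Z) = 30
H(40, -6)/(-3730) = 30/(-3730) = 30*(-1/3730) = -3/373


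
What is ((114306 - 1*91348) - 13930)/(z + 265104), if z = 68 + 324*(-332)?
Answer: 2257/39401 ≈ 0.057283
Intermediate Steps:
z = -107500 (z = 68 - 107568 = -107500)
((114306 - 1*91348) - 13930)/(z + 265104) = ((114306 - 1*91348) - 13930)/(-107500 + 265104) = ((114306 - 91348) - 13930)/157604 = (22958 - 13930)*(1/157604) = 9028*(1/157604) = 2257/39401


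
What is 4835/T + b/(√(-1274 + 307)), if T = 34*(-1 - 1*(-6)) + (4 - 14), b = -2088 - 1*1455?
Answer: 967/32 + 3543*I*√967/967 ≈ 30.219 + 113.94*I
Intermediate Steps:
b = -3543 (b = -2088 - 1455 = -3543)
T = 160 (T = 34*(-1 + 6) - 10 = 34*5 - 10 = 170 - 10 = 160)
4835/T + b/(√(-1274 + 307)) = 4835/160 - 3543/√(-1274 + 307) = 4835*(1/160) - 3543*(-I*√967/967) = 967/32 - 3543*(-I*√967/967) = 967/32 - (-3543)*I*√967/967 = 967/32 + 3543*I*√967/967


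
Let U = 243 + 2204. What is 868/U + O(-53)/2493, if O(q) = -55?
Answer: 2029339/6100371 ≈ 0.33266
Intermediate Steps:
U = 2447
868/U + O(-53)/2493 = 868/2447 - 55/2493 = 2029339/6100371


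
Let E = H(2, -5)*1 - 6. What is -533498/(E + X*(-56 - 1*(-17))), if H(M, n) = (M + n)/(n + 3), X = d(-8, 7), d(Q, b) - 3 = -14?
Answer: -1066996/849 ≈ -1256.8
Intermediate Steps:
d(Q, b) = -11 (d(Q, b) = 3 - 14 = -11)
X = -11
H(M, n) = (M + n)/(3 + n)
E = -9/2 (E = ((2 - 5)/(3 - 5))*1 - 6 = (-3/(-2))*1 - 6 = -1/2*(-3)*1 - 6 = (3/2)*1 - 6 = 3/2 - 6 = -9/2 ≈ -4.5000)
-533498/(E + X*(-56 - 1*(-17))) = -533498/(-9/2 - 11*(-56 - 1*(-17))) = -533498/(-9/2 - 11*(-56 + 17)) = -533498/(-9/2 - 11*(-39)) = -533498/(-9/2 + 429) = -533498/849/2 = -533498*2/849 = -1066996/849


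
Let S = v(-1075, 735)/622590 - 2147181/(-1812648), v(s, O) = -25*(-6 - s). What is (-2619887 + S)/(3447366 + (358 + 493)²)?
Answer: -98554562166714295/156925523270620248 ≈ -0.62803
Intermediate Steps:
v(s, O) = 150 + 25*s
S = 42945680033/37617883944 (S = (150 + 25*(-1075))/622590 - 2147181/(-1812648) = (150 - 26875)*(1/622590) - 2147181*(-1/1812648) = -26725*1/622590 + 715727/604216 = -5345/124518 + 715727/604216 = 42945680033/37617883944 ≈ 1.1416)
(-2619887 + S)/(3447366 + (358 + 493)²) = (-2619887 + 42945680033/37617883944)/(3447366 + (358 + 493)²) = -98554562166714295/(37617883944*(3447366 + 851²)) = -98554562166714295/(37617883944*(3447366 + 724201)) = -98554562166714295/37617883944/4171567 = -98554562166714295/37617883944*1/4171567 = -98554562166714295/156925523270620248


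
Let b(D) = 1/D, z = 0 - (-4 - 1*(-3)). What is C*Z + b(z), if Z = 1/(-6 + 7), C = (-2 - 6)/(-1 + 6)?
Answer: -3/5 ≈ -0.60000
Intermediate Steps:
z = 1 (z = 0 - (-4 + 3) = 0 - 1*(-1) = 0 + 1 = 1)
C = -8/5 ≈ -1.6000
Z = 1 (Z = 1/1 = 1)
C*Z + b(z) = -8/5*1 + 1/1 = -8/5 + 1 = -3/5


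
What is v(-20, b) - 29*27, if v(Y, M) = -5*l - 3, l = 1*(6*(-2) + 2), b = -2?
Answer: -736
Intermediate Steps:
l = -10 (l = 1*(-12 + 2) = 1*(-10) = -10)
v(Y, M) = 47 (v(Y, M) = -5*(-10) - 3 = 50 - 3 = 47)
v(-20, b) - 29*27 = 47 - 29*27 = 47 - 783 = -736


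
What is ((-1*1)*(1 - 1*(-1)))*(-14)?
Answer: 28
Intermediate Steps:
((-1*1)*(1 - 1*(-1)))*(-14) = -(1 + 1)*(-14) = -1*2*(-14) = -2*(-14) = 28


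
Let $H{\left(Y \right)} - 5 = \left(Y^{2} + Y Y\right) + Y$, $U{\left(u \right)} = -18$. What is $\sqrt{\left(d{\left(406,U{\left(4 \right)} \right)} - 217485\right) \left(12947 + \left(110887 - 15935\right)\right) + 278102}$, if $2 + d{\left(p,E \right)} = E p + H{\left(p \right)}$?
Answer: $\sqrt{11360748014} \approx 1.0659 \cdot 10^{5}$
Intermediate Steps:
$H{\left(Y \right)} = 5 + Y + 2 Y^{2}$ ($H{\left(Y \right)} = 5 + \left(\left(Y^{2} + Y Y\right) + Y\right) = 5 + \left(\left(Y^{2} + Y^{2}\right) + Y\right) = 5 + \left(2 Y^{2} + Y\right) = 5 + \left(Y + 2 Y^{2}\right) = 5 + Y + 2 Y^{2}$)
$d{\left(p,E \right)} = 3 + p + 2 p^{2} + E p$ ($d{\left(p,E \right)} = -2 + \left(E p + \left(5 + p + 2 p^{2}\right)\right) = -2 + \left(5 + p + 2 p^{2} + E p\right) = 3 + p + 2 p^{2} + E p$)
$\sqrt{\left(d{\left(406,U{\left(4 \right)} \right)} - 217485\right) \left(12947 + \left(110887 - 15935\right)\right) + 278102} = \sqrt{\left(\left(3 + 406 + 2 \cdot 406^{2} - 7308\right) - 217485\right) \left(12947 + \left(110887 - 15935\right)\right) + 278102} = \sqrt{\left(\left(3 + 406 + 2 \cdot 164836 - 7308\right) - 217485\right) \left(12947 + \left(110887 - 15935\right)\right) + 278102} = \sqrt{\left(\left(3 + 406 + 329672 - 7308\right) - 217485\right) \left(12947 + 94952\right) + 278102} = \sqrt{\left(322773 - 217485\right) 107899 + 278102} = \sqrt{105288 \cdot 107899 + 278102} = \sqrt{11360469912 + 278102} = \sqrt{11360748014}$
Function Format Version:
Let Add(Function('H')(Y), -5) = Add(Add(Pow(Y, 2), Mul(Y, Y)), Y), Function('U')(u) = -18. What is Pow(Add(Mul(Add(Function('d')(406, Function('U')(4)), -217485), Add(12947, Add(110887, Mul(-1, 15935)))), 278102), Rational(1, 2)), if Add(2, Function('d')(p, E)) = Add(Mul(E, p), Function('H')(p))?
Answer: Pow(11360748014, Rational(1, 2)) ≈ 1.0659e+5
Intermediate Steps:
Function('H')(Y) = Add(5, Y, Mul(2, Pow(Y, 2))) (Function('H')(Y) = Add(5, Add(Add(Pow(Y, 2), Mul(Y, Y)), Y)) = Add(5, Add(Add(Pow(Y, 2), Pow(Y, 2)), Y)) = Add(5, Add(Mul(2, Pow(Y, 2)), Y)) = Add(5, Add(Y, Mul(2, Pow(Y, 2)))) = Add(5, Y, Mul(2, Pow(Y, 2))))
Function('d')(p, E) = Add(3, p, Mul(2, Pow(p, 2)), Mul(E, p)) (Function('d')(p, E) = Add(-2, Add(Mul(E, p), Add(5, p, Mul(2, Pow(p, 2))))) = Add(-2, Add(5, p, Mul(2, Pow(p, 2)), Mul(E, p))) = Add(3, p, Mul(2, Pow(p, 2)), Mul(E, p)))
Pow(Add(Mul(Add(Function('d')(406, Function('U')(4)), -217485), Add(12947, Add(110887, Mul(-1, 15935)))), 278102), Rational(1, 2)) = Pow(Add(Mul(Add(Add(3, 406, Mul(2, Pow(406, 2)), Mul(-18, 406)), -217485), Add(12947, Add(110887, Mul(-1, 15935)))), 278102), Rational(1, 2)) = Pow(Add(Mul(Add(Add(3, 406, Mul(2, 164836), -7308), -217485), Add(12947, Add(110887, -15935))), 278102), Rational(1, 2)) = Pow(Add(Mul(Add(Add(3, 406, 329672, -7308), -217485), Add(12947, 94952)), 278102), Rational(1, 2)) = Pow(Add(Mul(Add(322773, -217485), 107899), 278102), Rational(1, 2)) = Pow(Add(Mul(105288, 107899), 278102), Rational(1, 2)) = Pow(Add(11360469912, 278102), Rational(1, 2)) = Pow(11360748014, Rational(1, 2))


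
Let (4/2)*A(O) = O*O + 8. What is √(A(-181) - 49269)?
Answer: I*√131538/2 ≈ 181.34*I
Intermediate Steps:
A(O) = 4 + O²/2 (A(O) = (O*O + 8)/2 = (O² + 8)/2 = (8 + O²)/2 = 4 + O²/2)
√(A(-181) - 49269) = √((4 + (½)*(-181)²) - 49269) = √((4 + (½)*32761) - 49269) = √((4 + 32761/2) - 49269) = √(32769/2 - 49269) = √(-65769/2) = I*√131538/2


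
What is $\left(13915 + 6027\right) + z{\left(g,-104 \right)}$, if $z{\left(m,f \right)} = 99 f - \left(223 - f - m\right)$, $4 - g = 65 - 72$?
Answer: $9330$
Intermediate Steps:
$g = 11$ ($g = 4 - \left(65 - 72\right) = 4 - -7 = 4 + 7 = 11$)
$z{\left(m,f \right)} = -223 + m + 100 f$ ($z{\left(m,f \right)} = 99 f - \left(223 - f - m\right) = 99 f + \left(-223 + f + m\right) = -223 + m + 100 f$)
$\left(13915 + 6027\right) + z{\left(g,-104 \right)} = \left(13915 + 6027\right) + \left(-223 + 11 + 100 \left(-104\right)\right) = 19942 - 10612 = 9330$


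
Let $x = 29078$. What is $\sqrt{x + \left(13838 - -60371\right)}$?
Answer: $\sqrt{103287} \approx 321.38$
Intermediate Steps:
$\sqrt{x + \left(13838 - -60371\right)} = \sqrt{29078 + \left(13838 - -60371\right)} = \sqrt{29078 + \left(13838 + 60371\right)} = \sqrt{29078 + 74209} = \sqrt{103287}$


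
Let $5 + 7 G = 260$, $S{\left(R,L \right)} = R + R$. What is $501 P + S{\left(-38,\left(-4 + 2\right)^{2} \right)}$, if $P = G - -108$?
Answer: $\frac{505979}{7} \approx 72283.0$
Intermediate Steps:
$S{\left(R,L \right)} = 2 R$
$G = \frac{255}{7}$ ($G = - \frac{5}{7} + \frac{1}{7} \cdot 260 = - \frac{5}{7} + \frac{260}{7} = \frac{255}{7} \approx 36.429$)
$P = \frac{1011}{7}$ ($P = \frac{255}{7} - -108 = \frac{255}{7} + 108 = \frac{1011}{7} \approx 144.43$)
$501 P + S{\left(-38,\left(-4 + 2\right)^{2} \right)} = 501 \cdot \frac{1011}{7} + 2 \left(-38\right) = \frac{506511}{7} - 76 = \frac{505979}{7}$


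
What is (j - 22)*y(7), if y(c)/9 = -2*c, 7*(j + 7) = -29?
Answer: 4176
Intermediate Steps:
j = -78/7 (j = -7 + (⅐)*(-29) = -7 - 29/7 = -78/7 ≈ -11.143)
y(c) = -18*c (y(c) = 9*(-2*c) = -18*c)
(j - 22)*y(7) = (-78/7 - 22)*(-18*7) = -232/7*(-126) = 4176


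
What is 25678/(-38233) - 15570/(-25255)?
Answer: -10642016/193114883 ≈ -0.055107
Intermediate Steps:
25678/(-38233) - 15570/(-25255) = 25678*(-1/38233) - 15570*(-1/25255) = -25678/38233 + 3114/5051 = -10642016/193114883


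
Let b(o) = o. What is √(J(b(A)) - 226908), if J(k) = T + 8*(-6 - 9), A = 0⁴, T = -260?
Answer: 2*I*√56822 ≈ 476.75*I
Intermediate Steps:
A = 0
J(k) = -380 (J(k) = -260 + 8*(-6 - 9) = -260 + 8*(-15) = -260 - 120 = -380)
√(J(b(A)) - 226908) = √(-380 - 226908) = √(-227288) = 2*I*√56822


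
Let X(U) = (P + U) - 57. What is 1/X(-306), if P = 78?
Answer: -1/285 ≈ -0.0035088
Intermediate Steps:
X(U) = 21 + U (X(U) = (78 + U) - 57 = 21 + U)
1/X(-306) = 1/(21 - 306) = 1/(-285) = -1/285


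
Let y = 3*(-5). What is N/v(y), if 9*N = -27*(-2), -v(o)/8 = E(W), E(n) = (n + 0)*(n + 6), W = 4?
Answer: -3/160 ≈ -0.018750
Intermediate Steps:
y = -15
E(n) = n*(6 + n)
v(o) = -320 (v(o) = -32*(6 + 4) = -32*10 = -8*40 = -320)
N = 6 (N = (-27*(-2))/9 = (⅑)*54 = 6)
N/v(y) = 6/(-320) = 6*(-1/320) = -3/160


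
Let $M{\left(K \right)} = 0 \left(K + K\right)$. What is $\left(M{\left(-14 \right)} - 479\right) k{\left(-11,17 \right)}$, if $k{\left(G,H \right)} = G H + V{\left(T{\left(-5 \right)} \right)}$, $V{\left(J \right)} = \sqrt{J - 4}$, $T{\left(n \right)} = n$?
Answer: $89573 - 1437 i \approx 89573.0 - 1437.0 i$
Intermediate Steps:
$V{\left(J \right)} = \sqrt{-4 + J}$
$M{\left(K \right)} = 0$ ($M{\left(K \right)} = 0 \cdot 2 K = 0$)
$k{\left(G,H \right)} = 3 i + G H$ ($k{\left(G,H \right)} = G H + \sqrt{-4 - 5} = G H + \sqrt{-9} = G H + 3 i = 3 i + G H$)
$\left(M{\left(-14 \right)} - 479\right) k{\left(-11,17 \right)} = \left(0 - 479\right) \left(3 i - 187\right) = - 479 \left(3 i - 187\right) = - 479 \left(-187 + 3 i\right) = 89573 - 1437 i$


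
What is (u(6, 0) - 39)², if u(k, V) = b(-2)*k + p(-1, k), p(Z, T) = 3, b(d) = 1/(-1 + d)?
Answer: 1444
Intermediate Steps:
u(k, V) = 3 - k/3 (u(k, V) = k/(-1 - 2) + 3 = k/(-3) + 3 = -k/3 + 3 = 3 - k/3)
(u(6, 0) - 39)² = ((3 - ⅓*6) - 39)² = ((3 - 2) - 39)² = (1 - 39)² = (-38)² = 1444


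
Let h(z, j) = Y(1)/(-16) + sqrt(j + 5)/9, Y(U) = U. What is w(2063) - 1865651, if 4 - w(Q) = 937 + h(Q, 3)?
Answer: -29865343/16 - 2*sqrt(2)/9 ≈ -1.8666e+6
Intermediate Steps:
h(z, j) = -1/16 + sqrt(5 + j)/9 (h(z, j) = 1/(-16) + sqrt(j + 5)/9 = 1*(-1/16) + sqrt(5 + j)*(1/9) = -1/16 + sqrt(5 + j)/9)
w(Q) = -14927/16 - 2*sqrt(2)/9 (w(Q) = 4 - (937 + (-1/16 + sqrt(5 + 3)/9)) = 4 - (937 + (-1/16 + sqrt(8)/9)) = 4 - (937 + (-1/16 + (2*sqrt(2))/9)) = 4 - (937 + (-1/16 + 2*sqrt(2)/9)) = 4 - (14991/16 + 2*sqrt(2)/9) = 4 + (-14991/16 - 2*sqrt(2)/9) = -14927/16 - 2*sqrt(2)/9)
w(2063) - 1865651 = (-14927/16 - 2*sqrt(2)/9) - 1865651 = -29865343/16 - 2*sqrt(2)/9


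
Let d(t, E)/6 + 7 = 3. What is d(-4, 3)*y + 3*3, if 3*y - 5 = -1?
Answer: -23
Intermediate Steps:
d(t, E) = -24 (d(t, E) = -42 + 6*3 = -42 + 18 = -24)
y = 4/3 (y = 5/3 + (1/3)*(-1) = 5/3 - 1/3 = 4/3 ≈ 1.3333)
d(-4, 3)*y + 3*3 = -24*4/3 + 3*3 = -32 + 9 = -23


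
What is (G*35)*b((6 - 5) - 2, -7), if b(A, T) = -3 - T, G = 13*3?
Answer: 5460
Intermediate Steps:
G = 39
(G*35)*b((6 - 5) - 2, -7) = (39*35)*(-3 - 1*(-7)) = 1365*(-3 + 7) = 1365*4 = 5460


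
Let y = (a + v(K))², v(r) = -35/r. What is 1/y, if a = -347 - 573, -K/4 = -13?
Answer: 2704/2292015625 ≈ 1.1797e-6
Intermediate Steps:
K = 52 (K = -4*(-13) = 52)
a = -920
y = 2292015625/2704 (y = (-920 - 35/52)² = (-47875/52)² = 2292015625/2704 ≈ 8.4764e+5)
1/y = 1/(2292015625/2704) = 2704/2292015625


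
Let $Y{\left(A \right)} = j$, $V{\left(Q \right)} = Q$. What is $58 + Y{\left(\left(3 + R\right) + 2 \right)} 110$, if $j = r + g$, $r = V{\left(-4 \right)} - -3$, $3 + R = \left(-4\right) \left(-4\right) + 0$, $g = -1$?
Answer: $-162$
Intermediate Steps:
$R = 13$ ($R = -3 + \left(\left(-4\right) \left(-4\right) + 0\right) = -3 + \left(16 + 0\right) = -3 + 16 = 13$)
$r = -1$ ($r = -4 - -3 = -4 + 3 = -1$)
$j = -2$ ($j = -1 - 1 = -2$)
$Y{\left(A \right)} = -2$
$58 + Y{\left(\left(3 + R\right) + 2 \right)} 110 = 58 - 220 = -162$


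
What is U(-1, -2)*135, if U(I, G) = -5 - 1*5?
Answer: -1350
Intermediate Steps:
U(I, G) = -10 (U(I, G) = -5 - 5 = -10)
U(-1, -2)*135 = -10*135 = -1350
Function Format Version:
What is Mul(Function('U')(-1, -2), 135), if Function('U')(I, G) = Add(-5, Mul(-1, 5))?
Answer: -1350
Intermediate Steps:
Function('U')(I, G) = -10 (Function('U')(I, G) = Add(-5, -5) = -10)
Mul(Function('U')(-1, -2), 135) = Mul(-10, 135) = -1350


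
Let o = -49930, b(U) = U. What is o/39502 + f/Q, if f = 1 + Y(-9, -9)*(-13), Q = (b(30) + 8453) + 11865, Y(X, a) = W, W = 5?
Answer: -127312971/100473337 ≈ -1.2671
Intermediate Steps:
Y(X, a) = 5
Q = 20348 (Q = (30 + 8453) + 11865 = 8483 + 11865 = 20348)
f = -64 (f = 1 + 5*(-13) = 1 - 65 = -64)
o/39502 + f/Q = -49930/39502 - 64/20348 = -49930*1/39502 - 64*1/20348 = -24965/19751 - 16/5087 = -127312971/100473337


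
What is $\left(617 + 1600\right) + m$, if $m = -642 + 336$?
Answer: $1911$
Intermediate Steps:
$m = -306$
$\left(617 + 1600\right) + m = \left(617 + 1600\right) - 306 = 2217 - 306 = 1911$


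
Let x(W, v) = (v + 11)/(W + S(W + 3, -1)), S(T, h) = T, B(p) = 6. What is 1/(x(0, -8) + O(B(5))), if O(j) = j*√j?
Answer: -1/215 + 6*√6/215 ≈ 0.063707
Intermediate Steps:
O(j) = j^(3/2)
x(W, v) = (11 + v)/(3 + 2*W) (x(W, v) = (v + 11)/(W + (W + 3)) = (11 + v)/(W + (3 + W)) = (11 + v)/(3 + 2*W))
1/(x(0, -8) + O(B(5))) = 1/((11 - 8)/(3 + 2*0) + 6^(3/2)) = 1/(3/(3 + 0) + 6*√6) = 1/(3/3 + 6*√6) = 1/((⅓)*3 + 6*√6) = 1/(1 + 6*√6)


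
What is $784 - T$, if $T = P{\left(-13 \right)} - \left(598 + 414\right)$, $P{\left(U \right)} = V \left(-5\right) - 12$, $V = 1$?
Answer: $1813$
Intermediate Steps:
$P{\left(U \right)} = -17$ ($P{\left(U \right)} = 1 \left(-5\right) - 12 = -5 - 12 = -17$)
$T = -1029$ ($T = -17 - \left(598 + 414\right) = -17 - 1012 = -1029$)
$784 - T = 784 - -1029 = 784 + 1029 = 1813$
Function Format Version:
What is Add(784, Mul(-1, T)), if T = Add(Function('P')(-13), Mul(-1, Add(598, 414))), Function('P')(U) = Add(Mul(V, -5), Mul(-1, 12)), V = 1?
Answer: 1813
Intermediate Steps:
Function('P')(U) = -17 (Function('P')(U) = Add(Mul(1, -5), Mul(-1, 12)) = Add(-5, -12) = -17)
T = -1029 (T = Add(-17, Mul(-1, Add(598, 414))) = Add(-17, Mul(-1, 1012)) = Add(-17, -1012) = -1029)
Add(784, Mul(-1, T)) = Add(784, Mul(-1, -1029)) = Add(784, 1029) = 1813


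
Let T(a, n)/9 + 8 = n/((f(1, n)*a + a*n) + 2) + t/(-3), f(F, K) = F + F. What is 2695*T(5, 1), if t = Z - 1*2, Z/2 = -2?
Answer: -2449755/17 ≈ -1.4410e+5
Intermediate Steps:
Z = -4 (Z = 2*(-2) = -4)
f(F, K) = 2*F
t = -6 (t = -4 - 1*2 = -4 - 2 = -6)
T(a, n) = -54 + 9*n/(2 + 2*a + a*n) (T(a, n) = -72 + 9*(n/(((2*1)*a + a*n) + 2) - 6/(-3)) = -72 + 9*(n/((2*a + a*n) + 2) - 6*(-⅓)) = -72 + 9*(n/(2 + 2*a + a*n) + 2) = -72 + 9*(2 + n/(2 + 2*a + a*n)) = -72 + (18 + 9*n/(2 + 2*a + a*n)) = -54 + 9*n/(2 + 2*a + a*n))
2695*T(5, 1) = 2695*(9*(-12 + 1 - 12*5 - 6*5*1)/(2 + 2*5 + 5*1)) = 2695*(9*(-12 + 1 - 60 - 30)/(2 + 10 + 5)) = 2695*(9*(-101)/17) = 2695*(9*(1/17)*(-101)) = 2695*(-909/17) = -2449755/17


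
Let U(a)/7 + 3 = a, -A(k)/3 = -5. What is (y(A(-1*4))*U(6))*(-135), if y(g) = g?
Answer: -42525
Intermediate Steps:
A(k) = 15 (A(k) = -3*(-5) = 15)
U(a) = -21 + 7*a
(y(A(-1*4))*U(6))*(-135) = (15*(-21 + 7*6))*(-135) = (15*(-21 + 42))*(-135) = (15*21)*(-135) = 315*(-135) = -42525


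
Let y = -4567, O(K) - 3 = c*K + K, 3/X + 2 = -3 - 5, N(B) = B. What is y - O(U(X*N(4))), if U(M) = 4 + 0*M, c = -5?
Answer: -4554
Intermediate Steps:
X = -3/10 (X = 3/(-2 + (-3 - 5)) = 3/(-2 - 8) = 3/(-10) = 3*(-1/10) = -3/10 ≈ -0.30000)
U(M) = 4 (U(M) = 4 + 0 = 4)
O(K) = 3 - 4*K (O(K) = 3 + (-5*K + K) = 3 - 4*K)
y - O(U(X*N(4))) = -4567 - (3 - 4*4) = -4567 - (3 - 16) = -4567 - 1*(-13) = -4567 + 13 = -4554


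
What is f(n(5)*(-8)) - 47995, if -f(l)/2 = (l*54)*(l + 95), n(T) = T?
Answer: 189605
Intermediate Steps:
f(l) = -108*l*(95 + l) (f(l) = -2*l*54*(l + 95) = -2*54*l*(95 + l) = -108*l*(95 + l))
f(n(5)*(-8)) - 47995 = -108*5*(-8)*(95 + 5*(-8)) - 47995 = -108*(-40)*(95 - 40) - 47995 = -108*(-40)*55 - 47995 = 237600 - 47995 = 189605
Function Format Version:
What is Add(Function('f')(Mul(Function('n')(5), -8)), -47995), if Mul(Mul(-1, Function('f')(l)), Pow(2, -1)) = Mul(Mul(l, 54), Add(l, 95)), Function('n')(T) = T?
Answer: 189605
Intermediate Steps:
Function('f')(l) = Mul(-108, l, Add(95, l)) (Function('f')(l) = Mul(-2, Mul(Mul(l, 54), Add(l, 95))) = Mul(-2, Mul(Mul(54, l), Add(95, l))) = Mul(-2, Mul(54, l, Add(95, l))) = Mul(-108, l, Add(95, l)))
Add(Function('f')(Mul(Function('n')(5), -8)), -47995) = Add(Mul(-108, Mul(5, -8), Add(95, Mul(5, -8))), -47995) = Add(Mul(-108, -40, Add(95, -40)), -47995) = Add(Mul(-108, -40, 55), -47995) = Add(237600, -47995) = 189605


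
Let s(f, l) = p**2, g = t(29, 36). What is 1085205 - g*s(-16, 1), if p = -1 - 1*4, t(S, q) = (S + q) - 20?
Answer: 1084080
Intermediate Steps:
t(S, q) = -20 + S + q
g = 45 (g = -20 + 29 + 36 = 45)
p = -5 (p = -1 - 4 = -5)
s(f, l) = 25 (s(f, l) = (-5)**2 = 25)
1085205 - g*s(-16, 1) = 1085205 - 45*25 = 1085205 - 1*1125 = 1085205 - 1125 = 1084080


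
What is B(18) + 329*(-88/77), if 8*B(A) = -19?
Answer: -3027/8 ≈ -378.38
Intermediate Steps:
B(A) = -19/8 (B(A) = (⅛)*(-19) = -19/8)
B(18) + 329*(-88/77) = -19/8 + 329*(-88/77) = -19/8 + 329*(-88*1/77) = -19/8 + 329*(-8/7) = -19/8 - 376 = -3027/8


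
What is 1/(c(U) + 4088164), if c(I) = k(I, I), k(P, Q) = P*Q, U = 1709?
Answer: 1/7008845 ≈ 1.4268e-7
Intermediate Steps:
c(I) = I**2 (c(I) = I*I = I**2)
1/(c(U) + 4088164) = 1/(1709**2 + 4088164) = 1/(2920681 + 4088164) = 1/7008845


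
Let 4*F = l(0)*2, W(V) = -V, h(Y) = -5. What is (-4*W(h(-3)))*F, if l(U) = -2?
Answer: 20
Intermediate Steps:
F = -1 (F = (-2*2)/4 = (1/4)*(-4) = -1)
(-4*W(h(-3)))*F = -(-4)*(-5)*(-1) = -4*5*(-1) = -20*(-1) = 20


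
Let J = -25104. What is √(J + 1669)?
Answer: I*√23435 ≈ 153.08*I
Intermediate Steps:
√(J + 1669) = √(-25104 + 1669) = √(-23435) = I*√23435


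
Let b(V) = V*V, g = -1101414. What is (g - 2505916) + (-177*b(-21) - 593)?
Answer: -3685980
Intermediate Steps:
b(V) = V**2
(g - 2505916) + (-177*b(-21) - 593) = (-1101414 - 2505916) + (-177*(-21)**2 - 593) = -3607330 + (-177*441 - 593) = -3607330 + (-78057 - 593) = -3607330 - 78650 = -3685980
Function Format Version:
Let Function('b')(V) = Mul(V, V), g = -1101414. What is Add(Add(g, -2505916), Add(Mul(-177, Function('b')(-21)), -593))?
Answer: -3685980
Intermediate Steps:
Function('b')(V) = Pow(V, 2)
Add(Add(g, -2505916), Add(Mul(-177, Function('b')(-21)), -593)) = Add(Add(-1101414, -2505916), Add(Mul(-177, Pow(-21, 2)), -593)) = Add(-3607330, Add(Mul(-177, 441), -593)) = Add(-3607330, Add(-78057, -593)) = Add(-3607330, -78650) = -3685980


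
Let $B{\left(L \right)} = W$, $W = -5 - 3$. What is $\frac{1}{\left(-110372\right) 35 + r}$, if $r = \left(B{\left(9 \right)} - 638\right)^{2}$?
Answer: $- \frac{1}{3445704} \approx -2.9022 \cdot 10^{-7}$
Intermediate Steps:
$W = -8$
$B{\left(L \right)} = -8$
$r = 417316$ ($r = \left(-8 - 638\right)^{2} = \left(-646\right)^{2} = 417316$)
$\frac{1}{\left(-110372\right) 35 + r} = \frac{1}{\left(-110372\right) 35 + 417316} = \frac{1}{-3863020 + 417316} = \frac{1}{-3445704} = - \frac{1}{3445704}$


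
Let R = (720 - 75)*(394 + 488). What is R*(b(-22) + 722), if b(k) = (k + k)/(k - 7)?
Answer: 11936449980/29 ≈ 4.1160e+8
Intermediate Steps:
b(k) = 2*k/(-7 + k) (b(k) = (2*k)/(-7 + k) = 2*k/(-7 + k))
R = 568890 (R = 645*882 = 568890)
R*(b(-22) + 722) = 568890*(2*(-22)/(-7 - 22) + 722) = 568890*(2*(-22)/(-29) + 722) = 568890*(2*(-22)*(-1/29) + 722) = 568890*(44/29 + 722) = 568890*(20982/29) = 11936449980/29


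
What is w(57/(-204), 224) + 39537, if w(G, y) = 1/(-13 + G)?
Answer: 35701843/903 ≈ 39537.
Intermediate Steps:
w(57/(-204), 224) + 39537 = 1/(-13 + 57/(-204)) + 39537 = 1/(-13 + 57*(-1/204)) + 39537 = 1/(-13 - 19/68) + 39537 = 1/(-903/68) + 39537 = -68/903 + 39537 = 35701843/903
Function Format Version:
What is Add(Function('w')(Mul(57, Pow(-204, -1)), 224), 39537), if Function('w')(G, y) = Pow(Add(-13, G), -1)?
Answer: Rational(35701843, 903) ≈ 39537.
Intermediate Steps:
Add(Function('w')(Mul(57, Pow(-204, -1)), 224), 39537) = Add(Pow(Add(-13, Mul(57, Pow(-204, -1))), -1), 39537) = Add(Pow(Add(-13, Mul(57, Rational(-1, 204))), -1), 39537) = Add(Pow(Add(-13, Rational(-19, 68)), -1), 39537) = Add(Pow(Rational(-903, 68), -1), 39537) = Add(Rational(-68, 903), 39537) = Rational(35701843, 903)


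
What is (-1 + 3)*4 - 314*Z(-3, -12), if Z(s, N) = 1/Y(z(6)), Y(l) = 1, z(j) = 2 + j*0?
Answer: -306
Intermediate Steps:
z(j) = 2 (z(j) = 2 + 0 = 2)
Z(s, N) = 1 (Z(s, N) = 1/1 = 1)
(-1 + 3)*4 - 314*Z(-3, -12) = (-1 + 3)*4 - 314*1 = 2*4 - 314 = 8 - 314 = -306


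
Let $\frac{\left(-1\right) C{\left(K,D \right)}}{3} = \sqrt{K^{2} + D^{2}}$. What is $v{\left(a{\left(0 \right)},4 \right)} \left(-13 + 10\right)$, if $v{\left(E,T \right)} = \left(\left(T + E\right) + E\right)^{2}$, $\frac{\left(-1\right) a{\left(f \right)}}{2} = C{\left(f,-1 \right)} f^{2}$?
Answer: $-48$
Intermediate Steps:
$C{\left(K,D \right)} = - 3 \sqrt{D^{2} + K^{2}}$ ($C{\left(K,D \right)} = - 3 \sqrt{K^{2} + D^{2}} = - 3 \sqrt{D^{2} + K^{2}}$)
$a{\left(f \right)} = 6 f^{2} \sqrt{1 + f^{2}}$ ($a{\left(f \right)} = - 2 - 3 \sqrt{\left(-1\right)^{2} + f^{2}} f^{2} = - 2 - 3 \sqrt{1 + f^{2}} f^{2} = - 2 \left(- 3 f^{2} \sqrt{1 + f^{2}}\right) = 6 f^{2} \sqrt{1 + f^{2}}$)
$v{\left(E,T \right)} = \left(T + 2 E\right)^{2}$ ($v{\left(E,T \right)} = \left(\left(E + T\right) + E\right)^{2} = \left(T + 2 E\right)^{2}$)
$v{\left(a{\left(0 \right)},4 \right)} \left(-13 + 10\right) = \left(4 + 2 \cdot 6 \cdot 0^{2} \sqrt{1 + 0^{2}}\right)^{2} \left(-13 + 10\right) = \left(4 + 2 \cdot 6 \cdot 0 \sqrt{1 + 0}\right)^{2} \left(-3\right) = \left(4 + 2 \cdot 6 \cdot 0 \sqrt{1}\right)^{2} \left(-3\right) = \left(4 + 2 \cdot 6 \cdot 0 \cdot 1\right)^{2} \left(-3\right) = \left(4 + 2 \cdot 0\right)^{2} \left(-3\right) = \left(4 + 0\right)^{2} \left(-3\right) = 4^{2} \left(-3\right) = 16 \left(-3\right) = -48$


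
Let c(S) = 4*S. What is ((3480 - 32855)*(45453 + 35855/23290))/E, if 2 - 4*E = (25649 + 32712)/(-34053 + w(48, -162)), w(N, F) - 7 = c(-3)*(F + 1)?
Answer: -399465263823387500/285509781 ≈ -1.3991e+9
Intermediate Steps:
w(N, F) = -5 - 12*F (w(N, F) = 7 + (4*(-3))*(F + 1) = 7 - 12*(1 + F) = 7 + (-12 - 12*F) = -5 - 12*F)
E = 122589/128456 (E = ½ - (25649 + 32712)/(4*(-34053 + (-5 - 12*(-162)))) = ½ - 58361/(4*(-34053 + (-5 + 1944))) = ½ - 58361/(4*(-34053 + 1939)) = ½ - 58361/(4*(-32114)) = ½ - 58361*(-1)/(4*32114) = ½ - ¼*(-58361/32114) = ½ + 58361/128456 = 122589/128456 ≈ 0.95433)
((3480 - 32855)*(45453 + 35855/23290))/E = ((3480 - 32855)*(45453 + 35855/23290))/(122589/128456) = -29375*(45453 + 35855*(1/23290))*(128456/122589) = -29375*(45453 + 7171/4658)*(128456/122589) = -29375*211727245/4658*(128456/122589) = -6219487821875/4658*128456/122589 = -399465263823387500/285509781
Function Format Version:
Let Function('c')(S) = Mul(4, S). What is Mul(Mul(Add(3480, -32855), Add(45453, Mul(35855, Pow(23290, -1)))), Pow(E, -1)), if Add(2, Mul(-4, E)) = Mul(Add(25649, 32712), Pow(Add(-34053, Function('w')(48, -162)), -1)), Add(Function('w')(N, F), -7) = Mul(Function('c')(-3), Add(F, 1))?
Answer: Rational(-399465263823387500, 285509781) ≈ -1.3991e+9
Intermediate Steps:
Function('w')(N, F) = Add(-5, Mul(-12, F)) (Function('w')(N, F) = Add(7, Mul(Mul(4, -3), Add(F, 1))) = Add(7, Mul(-12, Add(1, F))) = Add(7, Add(-12, Mul(-12, F))) = Add(-5, Mul(-12, F)))
E = Rational(122589, 128456) (E = Add(Rational(1, 2), Mul(Rational(-1, 4), Mul(Add(25649, 32712), Pow(Add(-34053, Add(-5, Mul(-12, -162))), -1)))) = Add(Rational(1, 2), Mul(Rational(-1, 4), Mul(58361, Pow(Add(-34053, Add(-5, 1944)), -1)))) = Add(Rational(1, 2), Mul(Rational(-1, 4), Mul(58361, Pow(Add(-34053, 1939), -1)))) = Add(Rational(1, 2), Mul(Rational(-1, 4), Mul(58361, Pow(-32114, -1)))) = Add(Rational(1, 2), Mul(Rational(-1, 4), Mul(58361, Rational(-1, 32114)))) = Add(Rational(1, 2), Mul(Rational(-1, 4), Rational(-58361, 32114))) = Add(Rational(1, 2), Rational(58361, 128456)) = Rational(122589, 128456) ≈ 0.95433)
Mul(Mul(Add(3480, -32855), Add(45453, Mul(35855, Pow(23290, -1)))), Pow(E, -1)) = Mul(Mul(Add(3480, -32855), Add(45453, Mul(35855, Pow(23290, -1)))), Pow(Rational(122589, 128456), -1)) = Mul(Mul(-29375, Add(45453, Mul(35855, Rational(1, 23290)))), Rational(128456, 122589)) = Mul(Mul(-29375, Add(45453, Rational(7171, 4658))), Rational(128456, 122589)) = Mul(Mul(-29375, Rational(211727245, 4658)), Rational(128456, 122589)) = Mul(Rational(-6219487821875, 4658), Rational(128456, 122589)) = Rational(-399465263823387500, 285509781)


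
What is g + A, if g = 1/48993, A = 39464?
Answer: 1933459753/48993 ≈ 39464.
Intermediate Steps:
g = 1/48993 ≈ 2.0411e-5
g + A = 1/48993 + 39464 = 1933459753/48993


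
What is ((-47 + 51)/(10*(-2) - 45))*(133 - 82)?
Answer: -204/65 ≈ -3.1385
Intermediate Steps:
((-47 + 51)/(10*(-2) - 45))*(133 - 82) = (4/(-20 - 45))*51 = (4/(-65))*51 = (4*(-1/65))*51 = -4/65*51 = -204/65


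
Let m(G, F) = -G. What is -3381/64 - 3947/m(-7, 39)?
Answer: -276275/448 ≈ -616.69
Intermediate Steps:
-3381/64 - 3947/m(-7, 39) = -3381/64 - 3947/((-1*(-7))) = -3381*1/64 - 3947/7 = -3381/64 - 3947*⅐ = -3381/64 - 3947/7 = -276275/448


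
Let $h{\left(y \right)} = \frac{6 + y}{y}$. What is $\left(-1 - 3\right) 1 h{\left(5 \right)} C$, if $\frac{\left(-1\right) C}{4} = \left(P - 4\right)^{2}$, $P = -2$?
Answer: $\frac{6336}{5} \approx 1267.2$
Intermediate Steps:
$h{\left(y \right)} = \frac{6 + y}{y}$
$C = -144$ ($C = - 4 \left(-2 - 4\right)^{2} = - 4 \left(-6\right)^{2} = \left(-4\right) 36 = -144$)
$\left(-1 - 3\right) 1 h{\left(5 \right)} C = \left(-1 - 3\right) 1 \frac{6 + 5}{5} \left(-144\right) = \left(-4\right) 1 \cdot \frac{1}{5} \cdot 11 \left(-144\right) = \left(-4\right) \frac{11}{5} \left(-144\right) = \left(- \frac{44}{5}\right) \left(-144\right) = \frac{6336}{5}$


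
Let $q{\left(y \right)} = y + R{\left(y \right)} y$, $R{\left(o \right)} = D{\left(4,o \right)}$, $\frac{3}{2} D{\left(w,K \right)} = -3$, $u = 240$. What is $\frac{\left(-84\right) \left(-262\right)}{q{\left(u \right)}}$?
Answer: $- \frac{917}{10} \approx -91.7$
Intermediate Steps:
$D{\left(w,K \right)} = -2$ ($D{\left(w,K \right)} = \frac{2}{3} \left(-3\right) = -2$)
$R{\left(o \right)} = -2$
$q{\left(y \right)} = - y$ ($q{\left(y \right)} = y - 2 y = - y$)
$\frac{\left(-84\right) \left(-262\right)}{q{\left(u \right)}} = \frac{\left(-84\right) \left(-262\right)}{\left(-1\right) 240} = \frac{22008}{-240} = 22008 \left(- \frac{1}{240}\right) = - \frac{917}{10}$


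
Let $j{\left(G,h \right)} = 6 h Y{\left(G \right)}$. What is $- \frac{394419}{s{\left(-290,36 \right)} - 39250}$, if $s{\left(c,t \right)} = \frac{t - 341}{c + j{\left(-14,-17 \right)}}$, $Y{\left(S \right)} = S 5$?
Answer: $\frac{180118010}{17924187} \approx 10.049$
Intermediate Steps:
$Y{\left(S \right)} = 5 S$
$j{\left(G,h \right)} = 30 G h$ ($j{\left(G,h \right)} = 6 h 5 G = 30 G h$)
$s{\left(c,t \right)} = \frac{-341 + t}{7140 + c}$ ($s{\left(c,t \right)} = \frac{t - 341}{c + 30 \left(-14\right) \left(-17\right)} = \frac{-341 + t}{c + 7140} = \frac{-341 + t}{7140 + c}$)
$- \frac{394419}{s{\left(-290,36 \right)} - 39250} = - \frac{394419}{\frac{-341 + 36}{7140 - 290} - 39250} = - \frac{394419}{\frac{1}{6850} \left(-305\right) - 39250} = - \frac{394419}{- \frac{61}{1370} - 39250} = - \frac{394419}{- \frac{53772561}{1370}} = \left(-394419\right) \left(- \frac{1370}{53772561}\right) = \frac{180118010}{17924187}$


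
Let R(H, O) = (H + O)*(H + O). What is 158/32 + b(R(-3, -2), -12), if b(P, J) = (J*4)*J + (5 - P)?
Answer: 8975/16 ≈ 560.94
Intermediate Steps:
R(H, O) = (H + O)²
b(P, J) = 5 - P + 4*J² (b(P, J) = (4*J)*J + (5 - P) = 4*J² + (5 - P) = 5 - P + 4*J²)
158/32 + b(R(-3, -2), -12) = 158/32 + (5 - (-3 - 2)² + 4*(-12)²) = (1/32)*158 + (5 - 1*(-5)² + 4*144) = 79/16 + (5 - 1*25 + 576) = 79/16 + (5 - 25 + 576) = 79/16 + 556 = 8975/16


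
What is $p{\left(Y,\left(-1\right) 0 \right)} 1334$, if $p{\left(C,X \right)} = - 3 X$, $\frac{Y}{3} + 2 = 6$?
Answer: $0$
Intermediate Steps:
$Y = 12$ ($Y = -6 + 3 \cdot 6 = -6 + 18 = 12$)
$p{\left(Y,\left(-1\right) 0 \right)} 1334 = - 3 \left(\left(-1\right) 0\right) 1334 = \left(-3\right) 0 \cdot 1334 = 0 \cdot 1334 = 0$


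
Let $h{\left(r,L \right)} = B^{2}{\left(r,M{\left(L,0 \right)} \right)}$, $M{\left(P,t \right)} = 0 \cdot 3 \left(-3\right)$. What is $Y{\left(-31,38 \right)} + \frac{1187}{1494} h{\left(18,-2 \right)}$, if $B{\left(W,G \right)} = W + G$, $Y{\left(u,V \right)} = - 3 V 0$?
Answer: $\frac{21366}{83} \approx 257.42$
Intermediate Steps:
$M{\left(P,t \right)} = 0$ ($M{\left(P,t \right)} = 0 \left(-3\right) = 0$)
$Y{\left(u,V \right)} = 0$
$B{\left(W,G \right)} = G + W$
$h{\left(r,L \right)} = r^{2}$ ($h{\left(r,L \right)} = \left(0 + r\right)^{2} = r^{2}$)
$Y{\left(-31,38 \right)} + \frac{1187}{1494} h{\left(18,-2 \right)} = 0 + \frac{1187}{1494} \cdot 18^{2} = 0 + 1187 \cdot \frac{1}{1494} \cdot 324 = 0 + \frac{1187}{1494} \cdot 324 = 0 + \frac{21366}{83} = \frac{21366}{83}$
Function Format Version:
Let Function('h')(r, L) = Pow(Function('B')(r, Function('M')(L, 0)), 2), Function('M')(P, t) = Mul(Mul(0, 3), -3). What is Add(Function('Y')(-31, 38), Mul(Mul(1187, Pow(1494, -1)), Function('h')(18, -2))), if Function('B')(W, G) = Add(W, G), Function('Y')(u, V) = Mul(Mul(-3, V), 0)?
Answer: Rational(21366, 83) ≈ 257.42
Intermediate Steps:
Function('M')(P, t) = 0 (Function('M')(P, t) = Mul(0, -3) = 0)
Function('Y')(u, V) = 0
Function('B')(W, G) = Add(G, W)
Function('h')(r, L) = Pow(r, 2) (Function('h')(r, L) = Pow(Add(0, r), 2) = Pow(r, 2))
Add(Function('Y')(-31, 38), Mul(Mul(1187, Pow(1494, -1)), Function('h')(18, -2))) = Add(0, Mul(Mul(1187, Pow(1494, -1)), Pow(18, 2))) = Add(0, Mul(Mul(1187, Rational(1, 1494)), 324)) = Add(0, Mul(Rational(1187, 1494), 324)) = Add(0, Rational(21366, 83)) = Rational(21366, 83)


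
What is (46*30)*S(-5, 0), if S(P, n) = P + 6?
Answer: 1380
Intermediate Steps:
S(P, n) = 6 + P
(46*30)*S(-5, 0) = (46*30)*(6 - 5) = 1380*1 = 1380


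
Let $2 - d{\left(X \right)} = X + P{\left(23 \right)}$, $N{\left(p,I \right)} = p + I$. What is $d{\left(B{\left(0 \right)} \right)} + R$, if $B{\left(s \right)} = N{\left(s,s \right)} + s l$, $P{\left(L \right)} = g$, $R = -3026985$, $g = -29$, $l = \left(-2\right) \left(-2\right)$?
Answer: $-3026954$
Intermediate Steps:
$l = 4$
$N{\left(p,I \right)} = I + p$
$P{\left(L \right)} = -29$
$B{\left(s \right)} = 6 s$ ($B{\left(s \right)} = \left(s + s\right) + s 4 = 2 s + 4 s = 6 s$)
$d{\left(X \right)} = 31 - X$ ($d{\left(X \right)} = 2 - \left(X - 29\right) = 2 - \left(-29 + X\right) = 31 - X$)
$d{\left(B{\left(0 \right)} \right)} + R = \left(31 - 6 \cdot 0\right) - 3026985 = \left(31 - 0\right) - 3026985 = \left(31 + 0\right) - 3026985 = 31 - 3026985 = -3026954$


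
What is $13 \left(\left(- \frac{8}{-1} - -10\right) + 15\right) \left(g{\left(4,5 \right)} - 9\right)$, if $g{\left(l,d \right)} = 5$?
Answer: $-1716$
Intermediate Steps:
$13 \left(\left(- \frac{8}{-1} - -10\right) + 15\right) \left(g{\left(4,5 \right)} - 9\right) = 13 \left(\left(- \frac{8}{-1} - -10\right) + 15\right) \left(5 - 9\right) = 13 \left(\left(\left(-8\right) \left(-1\right) + 10\right) + 15\right) \left(-4\right) = 13 \left(\left(8 + 10\right) + 15\right) \left(-4\right) = 13 \left(18 + 15\right) \left(-4\right) = 13 \cdot 33 \left(-4\right) = 13 \left(-132\right) = -1716$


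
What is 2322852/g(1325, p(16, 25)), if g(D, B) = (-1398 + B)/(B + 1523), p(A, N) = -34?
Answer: -864681657/358 ≈ -2.4153e+6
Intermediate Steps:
g(D, B) = (-1398 + B)/(1523 + B)
2322852/g(1325, p(16, 25)) = 2322852/(((-1398 - 34)/(1523 - 34))) = 2322852/((-1432/1489)) = 2322852/(((1/1489)*(-1432))) = 2322852/(-1432/1489) = 2322852*(-1489/1432) = -864681657/358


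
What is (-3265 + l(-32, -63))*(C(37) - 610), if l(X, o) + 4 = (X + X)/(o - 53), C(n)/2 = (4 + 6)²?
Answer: 38861850/29 ≈ 1.3401e+6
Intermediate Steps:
C(n) = 200 (C(n) = 2*(4 + 6)² = 2*10² = 2*100 = 200)
l(X, o) = -4 + 2*X/(-53 + o) (l(X, o) = -4 + (X + X)/(o - 53) = -4 + (2*X)/(-53 + o) = -4 + 2*X/(-53 + o))
(-3265 + l(-32, -63))*(C(37) - 610) = (-3265 + 2*(106 - 32 - 2*(-63))/(-53 - 63))*(200 - 610) = (-3265 + 2*(106 - 32 + 126)/(-116))*(-410) = (-3265 + 2*(-1/116)*200)*(-410) = (-3265 - 100/29)*(-410) = -94785/29*(-410) = 38861850/29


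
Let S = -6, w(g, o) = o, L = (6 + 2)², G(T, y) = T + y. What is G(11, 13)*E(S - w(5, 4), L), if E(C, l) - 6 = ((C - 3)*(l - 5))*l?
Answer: -1177968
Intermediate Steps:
L = 64 (L = 8² = 64)
E(C, l) = 6 + l*(-5 + l)*(-3 + C) (E(C, l) = 6 + ((C - 3)*(l - 5))*l = 6 + ((-3 + C)*(-5 + l))*l = 6 + ((-5 + l)*(-3 + C))*l = 6 + l*(-5 + l)*(-3 + C))
G(11, 13)*E(S - w(5, 4), L) = (11 + 13)*(6 - 3*64² + 15*64 + (-6 - 1*4)*64² - 5*(-6 - 1*4)*64) = 24*(6 - 3*4096 + 960 + (-6 - 4)*4096 - 5*(-6 - 4)*64) = 24*(6 - 12288 + 960 - 10*4096 - 5*(-10)*64) = 24*(6 - 12288 + 960 - 40960 + 3200) = 24*(-49082) = -1177968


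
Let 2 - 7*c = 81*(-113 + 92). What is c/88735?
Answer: 1703/621145 ≈ 0.0027417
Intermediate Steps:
c = 1703/7 (c = 2/7 - 81*(-113 + 92)/7 = 2/7 - 81*(-21)/7 = 2/7 - ⅐*(-1701) = 2/7 + 243 = 1703/7 ≈ 243.29)
c/88735 = (1703/7)/88735 = (1703/7)*(1/88735) = 1703/621145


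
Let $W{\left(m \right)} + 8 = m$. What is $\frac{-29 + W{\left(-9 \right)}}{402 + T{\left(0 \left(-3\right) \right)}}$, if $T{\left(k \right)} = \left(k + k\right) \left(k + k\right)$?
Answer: $- \frac{23}{201} \approx -0.11443$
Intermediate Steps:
$W{\left(m \right)} = -8 + m$
$T{\left(k \right)} = 4 k^{2}$ ($T{\left(k \right)} = 2 k 2 k = 4 k^{2}$)
$\frac{-29 + W{\left(-9 \right)}}{402 + T{\left(0 \left(-3\right) \right)}} = \frac{-29 - 17}{402 + 4 \left(0 \left(-3\right)\right)^{2}} = \frac{-29 - 17}{402 + 4 \cdot 0^{2}} = - \frac{46}{402 + 4 \cdot 0} = - \frac{46}{402 + 0} = - \frac{46}{402} = \left(-46\right) \frac{1}{402} = - \frac{23}{201}$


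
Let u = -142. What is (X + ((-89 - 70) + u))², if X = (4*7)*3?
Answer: 47089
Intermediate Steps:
X = 84 (X = 28*3 = 84)
(X + ((-89 - 70) + u))² = (84 + ((-89 - 70) - 142))² = (84 + (-159 - 142))² = (84 - 301)² = (-217)² = 47089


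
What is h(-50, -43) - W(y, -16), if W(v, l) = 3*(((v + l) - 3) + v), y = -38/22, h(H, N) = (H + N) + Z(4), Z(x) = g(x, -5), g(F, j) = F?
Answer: -238/11 ≈ -21.636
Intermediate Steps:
Z(x) = x
h(H, N) = 4 + H + N (h(H, N) = (H + N) + 4 = 4 + H + N)
y = -19/11 (y = -38*1/22 = -19/11 ≈ -1.7273)
W(v, l) = -9 + 3*l + 6*v (W(v, l) = 3*(((l + v) - 3) + v) = 3*((-3 + l + v) + v) = 3*(-3 + l + 2*v) = -9 + 3*l + 6*v)
h(-50, -43) - W(y, -16) = (4 - 50 - 43) - (-9 + 3*(-16) + 6*(-19/11)) = -89 - (-9 - 48 - 114/11) = -89 - 1*(-741/11) = -89 + 741/11 = -238/11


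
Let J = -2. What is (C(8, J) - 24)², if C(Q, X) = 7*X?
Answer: 1444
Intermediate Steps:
(C(8, J) - 24)² = (7*(-2) - 24)² = (-14 - 24)² = (-38)² = 1444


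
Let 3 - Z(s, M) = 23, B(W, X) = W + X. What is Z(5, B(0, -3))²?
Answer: 400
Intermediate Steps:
Z(s, M) = -20 (Z(s, M) = 3 - 1*23 = 3 - 23 = -20)
Z(5, B(0, -3))² = (-20)² = 400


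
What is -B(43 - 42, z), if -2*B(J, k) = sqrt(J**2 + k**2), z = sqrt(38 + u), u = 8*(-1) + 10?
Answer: sqrt(41)/2 ≈ 3.2016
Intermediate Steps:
u = 2 (u = -8 + 10 = 2)
z = 2*sqrt(10) (z = sqrt(38 + 2) = sqrt(40) = 2*sqrt(10) ≈ 6.3246)
B(J, k) = -sqrt(J**2 + k**2)/2
-B(43 - 42, z) = -(-1)*sqrt((43 - 42)**2 + (2*sqrt(10))**2)/2 = -(-1)*sqrt(1**2 + 40)/2 = -(-1)*sqrt(1 + 40)/2 = -(-1)*sqrt(41)/2 = sqrt(41)/2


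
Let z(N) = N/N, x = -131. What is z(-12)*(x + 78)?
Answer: -53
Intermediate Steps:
z(N) = 1
z(-12)*(x + 78) = 1*(-131 + 78) = 1*(-53) = -53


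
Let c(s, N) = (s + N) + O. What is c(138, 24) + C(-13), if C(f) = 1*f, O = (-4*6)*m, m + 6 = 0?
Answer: 293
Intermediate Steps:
m = -6 (m = -6 + 0 = -6)
O = 144 (O = -4*6*(-6) = -24*(-6) = 144)
c(s, N) = 144 + N + s (c(s, N) = (s + N) + 144 = (N + s) + 144 = 144 + N + s)
C(f) = f
c(138, 24) + C(-13) = (144 + 24 + 138) - 13 = 306 - 13 = 293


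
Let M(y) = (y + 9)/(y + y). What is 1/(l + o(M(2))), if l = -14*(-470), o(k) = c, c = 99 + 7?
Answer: 1/6686 ≈ 0.00014957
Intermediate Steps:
M(y) = (9 + y)/(2*y) (M(y) = (9 + y)/((2*y)) = (9 + y)*(1/(2*y)) = (9 + y)/(2*y))
c = 106
o(k) = 106
l = 6580
1/(l + o(M(2))) = 1/(6580 + 106) = 1/6686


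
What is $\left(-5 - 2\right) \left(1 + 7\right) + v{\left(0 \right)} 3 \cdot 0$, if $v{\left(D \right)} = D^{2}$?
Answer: $-56$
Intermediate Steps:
$\left(-5 - 2\right) \left(1 + 7\right) + v{\left(0 \right)} 3 \cdot 0 = \left(-5 - 2\right) \left(1 + 7\right) + 0^{2} \cdot 3 \cdot 0 = \left(-7\right) 8 + 0 \cdot 0 = -56 + 0 = -56$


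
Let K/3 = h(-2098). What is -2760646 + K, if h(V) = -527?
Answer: -2762227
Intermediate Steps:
K = -1581 (K = 3*(-527) = -1581)
-2760646 + K = -2760646 - 1581 = -2762227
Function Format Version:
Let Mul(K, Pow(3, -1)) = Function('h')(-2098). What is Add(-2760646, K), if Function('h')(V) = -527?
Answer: -2762227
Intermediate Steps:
K = -1581 (K = Mul(3, -527) = -1581)
Add(-2760646, K) = Add(-2760646, -1581) = -2762227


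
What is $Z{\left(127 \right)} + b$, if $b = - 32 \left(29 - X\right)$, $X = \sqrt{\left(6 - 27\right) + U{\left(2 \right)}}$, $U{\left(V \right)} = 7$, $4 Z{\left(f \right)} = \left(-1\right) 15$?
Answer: $- \frac{3727}{4} + 32 i \sqrt{14} \approx -931.75 + 119.73 i$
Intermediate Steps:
$Z{\left(f \right)} = - \frac{15}{4}$ ($Z{\left(f \right)} = \frac{\left(-1\right) 15}{4} = \frac{1}{4} \left(-15\right) = - \frac{15}{4}$)
$X = i \sqrt{14}$ ($X = \sqrt{\left(6 - 27\right) + 7} = \sqrt{-21 + 7} = \sqrt{-14} = i \sqrt{14} \approx 3.7417 i$)
$b = -928 + 32 i \sqrt{14}$ ($b = - 32 \left(29 - i \sqrt{14}\right) = -928 + 32 i \sqrt{14} \approx -928.0 + 119.73 i$)
$Z{\left(127 \right)} + b = - \frac{15}{4} - \left(928 - 32 i \sqrt{14}\right) = - \frac{3727}{4} + 32 i \sqrt{14}$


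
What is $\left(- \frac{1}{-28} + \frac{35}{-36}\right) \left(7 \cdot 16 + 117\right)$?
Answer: $- \frac{13511}{63} \approx -214.46$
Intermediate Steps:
$\left(- \frac{1}{-28} + \frac{35}{-36}\right) \left(7 \cdot 16 + 117\right) = \left(\left(-1\right) \left(- \frac{1}{28}\right) + 35 \left(- \frac{1}{36}\right)\right) \left(112 + 117\right) = \left(\frac{1}{28} - \frac{35}{36}\right) 229 = \left(- \frac{59}{63}\right) 229 = - \frac{13511}{63}$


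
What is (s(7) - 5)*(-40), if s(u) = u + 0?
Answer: -80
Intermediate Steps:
s(u) = u
(s(7) - 5)*(-40) = (7 - 5)*(-40) = 2*(-40) = -80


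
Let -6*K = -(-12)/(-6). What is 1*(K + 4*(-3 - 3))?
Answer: -71/3 ≈ -23.667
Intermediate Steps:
K = ⅓ (K = -(-1)*(-6/(-6))/3 = -(-1)*(-6*(-⅙))/3 = -(-1)/3 = -⅙*(-2) = ⅓ ≈ 0.33333)
1*(K + 4*(-3 - 3)) = 1*(⅓ + 4*(-3 - 3)) = 1*(⅓ + 4*(-6)) = 1*(⅓ - 24) = 1*(-71/3) = -71/3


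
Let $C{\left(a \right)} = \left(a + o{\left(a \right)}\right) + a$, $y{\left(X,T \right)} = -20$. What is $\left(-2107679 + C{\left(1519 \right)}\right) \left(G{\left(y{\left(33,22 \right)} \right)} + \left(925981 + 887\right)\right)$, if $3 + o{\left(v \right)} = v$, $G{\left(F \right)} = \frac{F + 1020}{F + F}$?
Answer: $-1949266684375$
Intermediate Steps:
$G{\left(F \right)} = \frac{1020 + F}{2 F}$
$o{\left(v \right)} = -3 + v$
$C{\left(a \right)} = -3 + 3 a$ ($C{\left(a \right)} = \left(a + \left(-3 + a\right)\right) + a = \left(-3 + 2 a\right) + a = -3 + 3 a$)
$\left(-2107679 + C{\left(1519 \right)}\right) \left(G{\left(y{\left(33,22 \right)} \right)} + \left(925981 + 887\right)\right) = \left(-2107679 + \left(-3 + 3 \cdot 1519\right)\right) \left(\frac{1020 - 20}{2 \left(-20\right)} + \left(925981 + 887\right)\right) = \left(-2107679 + \left(-3 + 4557\right)\right) \left(\frac{1}{2} \left(- \frac{1}{20}\right) 1000 + 926868\right) = \left(-2107679 + 4554\right) \left(-25 + 926868\right) = \left(-2103125\right) 926843 = -1949266684375$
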